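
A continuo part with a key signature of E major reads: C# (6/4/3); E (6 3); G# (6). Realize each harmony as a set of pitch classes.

C#, E, F#, A | E, G#, C# | G#, B, E

C# (6/4/3): C#, E, F#, A.
E (6/3): E, G#, C#.
G# (6/3): G#, B, E.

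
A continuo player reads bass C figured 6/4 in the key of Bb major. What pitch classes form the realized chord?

C, F, A

A fourth above C in this key is F.
A sixth above C in this key is A.
Together with the bass C, this spells F major in second inversion.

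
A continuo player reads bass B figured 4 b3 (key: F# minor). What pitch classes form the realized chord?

The written figures 4 b3 are shorthand for 6/4/3: the 6 is implied.
A third above B in this key is D, lowered to Db by the flat.
A fourth above B in this key is E.
A sixth above B in this key is G#.

B, Db, E, G#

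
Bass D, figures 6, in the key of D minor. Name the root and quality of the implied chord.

The figures 6 indicate a triad in first inversion.
In first inversion the root lies a sixth above the bass: a sixth above D in D minor is Bb.
The chord tones are D, F, Bb, giving Bb major.

Bb major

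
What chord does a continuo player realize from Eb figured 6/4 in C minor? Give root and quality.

The figures 6/4 indicate a triad in second inversion.
In second inversion the root lies a fourth above the bass: a fourth above Eb in C minor is Ab.
The chord tones are Eb, Ab, C, giving Ab major.

Ab major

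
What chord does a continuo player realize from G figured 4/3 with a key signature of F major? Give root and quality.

C dominant seventh

The figures 4/3 indicate a seventh chord in second inversion.
In second inversion the root lies a fourth above the bass: a fourth above G in F major is C.
The chord tones are G, Bb, C, E, giving C dominant seventh.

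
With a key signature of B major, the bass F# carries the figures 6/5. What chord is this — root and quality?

D# minor seventh

The figures 6/5 indicate a seventh chord in first inversion.
In first inversion the root lies a sixth above the bass: a sixth above F# in B major is D#.
The chord tones are F#, A#, C#, D#, giving D# minor seventh.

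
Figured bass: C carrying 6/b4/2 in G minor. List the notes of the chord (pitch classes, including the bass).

C, D, Fb, A

A second above C in this key is D.
A fourth above C in this key is F, lowered to Fb by the flat.
A sixth above C in this key is A.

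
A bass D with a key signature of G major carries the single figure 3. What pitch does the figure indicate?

Counting 2 letter steps above D lands on F; in G major, that letter is F#.

F#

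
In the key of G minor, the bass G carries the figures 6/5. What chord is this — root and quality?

The figures 6/5 indicate a seventh chord in first inversion.
In first inversion the root lies a sixth above the bass: a sixth above G in G minor is Eb.
The chord tones are G, Bb, D, Eb, giving Eb major seventh.

Eb major seventh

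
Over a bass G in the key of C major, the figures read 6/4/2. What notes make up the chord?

G, A, C, E

A second above G in this key is A.
A fourth above G in this key is C.
A sixth above G in this key is E.
Together with the bass G, this spells A minor seventh in third inversion.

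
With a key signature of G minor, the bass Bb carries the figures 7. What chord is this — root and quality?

The figures 7 indicate a seventh chord in root position.
In root position the bass is the root, so the root is Bb.
The chord tones are Bb, D, F, A, giving Bb major seventh.

Bb major seventh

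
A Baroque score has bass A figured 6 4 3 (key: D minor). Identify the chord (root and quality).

D minor seventh

The figures 6 4 3 indicate a seventh chord in second inversion.
In second inversion the root lies a fourth above the bass: a fourth above A in D minor is D.
The chord tones are A, C, D, F, giving D minor seventh.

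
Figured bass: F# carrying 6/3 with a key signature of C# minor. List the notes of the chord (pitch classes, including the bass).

F#, A, D#

A third above F# in this key is A.
A sixth above F# in this key is D#.
Together with the bass F#, this spells D# diminished in first inversion.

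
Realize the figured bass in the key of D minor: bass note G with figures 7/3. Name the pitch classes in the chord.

The written figures 7/3 are shorthand for 7/5/3: the 5 is implied.
A third above G in this key is Bb.
A fifth above G in this key is D.
A seventh above G in this key is F.
Together with the bass G, this spells G minor seventh in root position.

G, Bb, D, F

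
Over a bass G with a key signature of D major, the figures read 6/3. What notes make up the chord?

A third above G in this key is B.
A sixth above G in this key is E.
Together with the bass G, this spells E minor in first inversion.

G, B, E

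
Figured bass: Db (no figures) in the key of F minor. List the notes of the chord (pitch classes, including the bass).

Db, F, Ab

An unfigured bass implies 5/3.
A third above Db in this key is F.
A fifth above Db in this key is Ab.
Together with the bass Db, this spells Db major in root position.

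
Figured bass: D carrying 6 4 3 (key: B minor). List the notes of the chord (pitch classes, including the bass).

D, F#, G, B

A third above D in this key is F#.
A fourth above D in this key is G.
A sixth above D in this key is B.
Together with the bass D, this spells G major seventh in second inversion.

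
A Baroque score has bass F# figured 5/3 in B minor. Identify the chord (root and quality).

The figures 5/3 indicate a triad in root position.
In root position the bass is the root, so the root is F#.
The chord tones are F#, A, C#, giving F# minor.

F# minor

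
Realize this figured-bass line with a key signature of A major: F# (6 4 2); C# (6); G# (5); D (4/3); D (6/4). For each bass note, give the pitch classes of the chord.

F# (6/4/2): F#, G#, B, D.
C# (6/3): C#, E, A.
G# (5/3): G#, B, D.
D (6/4/3): D, F#, G#, B.
D (6/4): D, G#, B.

F#, G#, B, D | C#, E, A | G#, B, D | D, F#, G#, B | D, G#, B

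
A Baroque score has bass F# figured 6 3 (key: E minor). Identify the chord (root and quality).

The figures 6 3 indicate a triad in first inversion.
In first inversion the root lies a sixth above the bass: a sixth above F# in E minor is D.
The chord tones are F#, A, D, giving D major.

D major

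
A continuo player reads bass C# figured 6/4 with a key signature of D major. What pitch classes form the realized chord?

A fourth above C# in this key is F#.
A sixth above C# in this key is A.
Together with the bass C#, this spells F# minor in second inversion.

C#, F#, A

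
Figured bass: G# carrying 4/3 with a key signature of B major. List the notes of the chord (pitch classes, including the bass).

The written figures 4/3 are shorthand for 6/4/3: the 6 is implied.
A third above G# in this key is B.
A fourth above G# in this key is C#.
A sixth above G# in this key is E.
Together with the bass G#, this spells C# minor seventh in second inversion.

G#, B, C#, E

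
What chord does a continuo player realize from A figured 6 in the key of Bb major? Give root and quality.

F major

The figures 6 indicate a triad in first inversion.
In first inversion the root lies a sixth above the bass: a sixth above A in Bb major is F.
The chord tones are A, C, F, giving F major.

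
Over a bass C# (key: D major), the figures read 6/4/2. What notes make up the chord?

A second above C# in this key is D.
A fourth above C# in this key is F#.
A sixth above C# in this key is A.
Together with the bass C#, this spells D major seventh in third inversion.

C#, D, F#, A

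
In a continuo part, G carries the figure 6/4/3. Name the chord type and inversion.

seventh chord, second inversion

Intervals of 6/4/3 above the bass form a seventh chord; the bass is the fifth, so this is second inversion.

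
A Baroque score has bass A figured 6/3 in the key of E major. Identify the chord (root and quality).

F# minor

The figures 6/3 indicate a triad in first inversion.
In first inversion the root lies a sixth above the bass: a sixth above A in E major is F#.
The chord tones are A, C#, F#, giving F# minor.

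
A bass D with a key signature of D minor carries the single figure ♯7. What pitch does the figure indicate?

C#

Counting 6 letter steps above D lands on C; in D minor, that letter is C.
The #7 figure raises it a semitone, giving C#.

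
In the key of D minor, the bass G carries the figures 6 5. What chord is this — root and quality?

E half-diminished seventh

The figures 6 5 indicate a seventh chord in first inversion.
In first inversion the root lies a sixth above the bass: a sixth above G in D minor is E.
The chord tones are G, Bb, D, E, giving E half-diminished seventh.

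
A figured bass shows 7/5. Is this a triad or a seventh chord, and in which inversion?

seventh chord, root position

7/5 is shorthand for 7/5/3.
Intervals of 7/5/3 above the bass form a seventh chord; the bass is the root, so this is root position.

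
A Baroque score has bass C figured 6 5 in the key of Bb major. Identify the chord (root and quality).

The figures 6 5 indicate a seventh chord in first inversion.
In first inversion the root lies a sixth above the bass: a sixth above C in Bb major is A.
The chord tones are C, Eb, G, A, giving A half-diminished seventh.

A half-diminished seventh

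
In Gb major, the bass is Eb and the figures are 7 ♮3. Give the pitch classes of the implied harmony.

The written figures 7 ♮3 are shorthand for 7/5/3: the 5 is implied.
A third above Eb in this key is Gb, made natural (G) by the ♮ figure.
A fifth above Eb in this key is Bb.
A seventh above Eb in this key is Db.
Together with the bass Eb, this spells Eb dominant seventh in root position.

Eb, G, Bb, Db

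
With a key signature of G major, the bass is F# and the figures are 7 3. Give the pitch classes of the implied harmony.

The written figures 7 3 are shorthand for 7/5/3: the 5 is implied.
A third above F# in this key is A.
A fifth above F# in this key is C.
A seventh above F# in this key is E.
Together with the bass F#, this spells F# half-diminished seventh in root position.

F#, A, C, E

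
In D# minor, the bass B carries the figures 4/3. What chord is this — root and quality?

The figures 4/3 indicate a seventh chord in second inversion.
In second inversion the root lies a fourth above the bass: a fourth above B in D# minor is E#.
The chord tones are B, D#, E#, G#, giving E# half-diminished seventh.

E# half-diminished seventh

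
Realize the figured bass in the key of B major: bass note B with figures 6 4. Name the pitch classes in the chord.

A fourth above B in this key is E.
A sixth above B in this key is G#.
Together with the bass B, this spells E major in second inversion.

B, E, G#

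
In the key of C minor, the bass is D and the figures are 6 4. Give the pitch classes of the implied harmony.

A fourth above D in this key is G.
A sixth above D in this key is Bb.
Together with the bass D, this spells G minor in second inversion.

D, G, Bb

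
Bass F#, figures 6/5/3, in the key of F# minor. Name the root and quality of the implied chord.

The figures 6/5/3 indicate a seventh chord in first inversion.
In first inversion the root lies a sixth above the bass: a sixth above F# in F# minor is D.
The chord tones are F#, A, C#, D, giving D major seventh.

D major seventh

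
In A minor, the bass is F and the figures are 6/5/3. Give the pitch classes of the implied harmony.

A third above F in this key is A.
A fifth above F in this key is C.
A sixth above F in this key is D.
Together with the bass F, this spells D minor seventh in first inversion.

F, A, C, D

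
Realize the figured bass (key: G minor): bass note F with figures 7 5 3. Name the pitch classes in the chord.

F, A, C, Eb

A third above F in this key is A.
A fifth above F in this key is C.
A seventh above F in this key is Eb.
Together with the bass F, this spells F dominant seventh in root position.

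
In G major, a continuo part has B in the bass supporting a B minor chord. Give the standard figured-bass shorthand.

no figures

B is the root of B minor, so the chord is in root position.
A triad in root position is figured 5/3, conventionally abbreviated (no figures — root-position triad).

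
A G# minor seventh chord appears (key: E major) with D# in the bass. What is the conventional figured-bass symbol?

D# is the fifth of G# minor seventh, so the chord is in second inversion.
A seventh chord in second inversion is figured 6/4/3, conventionally abbreviated 4/3.

4/3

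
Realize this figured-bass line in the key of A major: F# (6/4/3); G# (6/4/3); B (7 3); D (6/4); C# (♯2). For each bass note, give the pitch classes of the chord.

F#, A, B, D | G#, B, C#, E | B, D, F#, A | D, G#, B | C#, D#, F#, A

F# (6/4/3): F#, A, B, D.
G# (6/4/3): G#, B, C#, E.
B (7/5/3): B, D, F#, A.
D (6/4): D, G#, B.
C# (6/4/#2): C#, D#, F#, A.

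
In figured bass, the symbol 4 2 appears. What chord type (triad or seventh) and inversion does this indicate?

4 2 is shorthand for 6/4/2.
Intervals of 6/4/2 above the bass form a seventh chord; the bass is the seventh, so this is third inversion.

seventh chord, third inversion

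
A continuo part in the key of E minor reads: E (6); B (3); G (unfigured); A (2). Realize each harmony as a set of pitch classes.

E, G, C | B, D, F# | G, B, D | A, B, D, F#

E (6/3): E, G, C.
B (5/3): B, D, F#.
G (5/3): G, B, D.
A (6/4/2): A, B, D, F#.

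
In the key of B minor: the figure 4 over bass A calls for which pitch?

Counting 3 letter steps above A lands on D; in B minor, that letter is D.

D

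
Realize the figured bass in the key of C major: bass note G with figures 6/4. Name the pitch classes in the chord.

G, C, E

A fourth above G in this key is C.
A sixth above G in this key is E.
Together with the bass G, this spells C major in second inversion.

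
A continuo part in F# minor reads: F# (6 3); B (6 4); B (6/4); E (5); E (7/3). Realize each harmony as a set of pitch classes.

F#, A, D | B, E, G# | B, E, G# | E, G#, B | E, G#, B, D

F# (6/3): F#, A, D.
B (6/4): B, E, G#.
B (6/4): B, E, G#.
E (5/3): E, G#, B.
E (7/5/3): E, G#, B, D.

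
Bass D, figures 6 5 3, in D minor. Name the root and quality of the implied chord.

Bb major seventh

The figures 6 5 3 indicate a seventh chord in first inversion.
In first inversion the root lies a sixth above the bass: a sixth above D in D minor is Bb.
The chord tones are D, F, A, Bb, giving Bb major seventh.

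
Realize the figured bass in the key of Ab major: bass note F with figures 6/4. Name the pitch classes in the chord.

A fourth above F in this key is Bb.
A sixth above F in this key is Db.
Together with the bass F, this spells Bb minor in second inversion.

F, Bb, Db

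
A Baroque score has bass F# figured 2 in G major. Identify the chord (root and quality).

G major seventh

The figures 2 indicate a seventh chord in third inversion.
In third inversion the root lies a second above the bass: a second above F# in G major is G.
The chord tones are F#, G, B, D, giving G major seventh.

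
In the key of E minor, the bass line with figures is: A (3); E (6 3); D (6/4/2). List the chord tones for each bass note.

A (5/3): A, C, E.
E (6/3): E, G, C.
D (6/4/2): D, E, G, B.

A, C, E | E, G, C | D, E, G, B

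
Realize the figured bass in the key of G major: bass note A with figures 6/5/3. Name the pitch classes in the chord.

A, C, E, F#

A third above A in this key is C.
A fifth above A in this key is E.
A sixth above A in this key is F#.
Together with the bass A, this spells F# half-diminished seventh in first inversion.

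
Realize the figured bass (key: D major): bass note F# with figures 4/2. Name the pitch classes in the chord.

F#, G, B, D

The written figures 4/2 are shorthand for 6/4/2: the 6 is implied.
A second above F# in this key is G.
A fourth above F# in this key is B.
A sixth above F# in this key is D.
Together with the bass F#, this spells G major seventh in third inversion.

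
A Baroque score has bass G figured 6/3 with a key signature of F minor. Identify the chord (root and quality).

Eb major

The figures 6/3 indicate a triad in first inversion.
In first inversion the root lies a sixth above the bass: a sixth above G in F minor is Eb.
The chord tones are G, Bb, Eb, giving Eb major.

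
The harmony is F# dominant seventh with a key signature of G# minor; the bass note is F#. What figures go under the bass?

F# is the root of F# dominant seventh, so the chord is in root position.
A seventh chord in root position is figured 7/5/3, conventionally abbreviated 7.

7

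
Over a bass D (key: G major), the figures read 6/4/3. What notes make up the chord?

A third above D in this key is F#.
A fourth above D in this key is G.
A sixth above D in this key is B.
Together with the bass D, this spells G major seventh in second inversion.

D, F#, G, B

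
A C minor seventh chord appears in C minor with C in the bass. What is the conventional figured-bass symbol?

C is the root of C minor seventh, so the chord is in root position.
A seventh chord in root position is figured 7/5/3, conventionally abbreviated 7.

7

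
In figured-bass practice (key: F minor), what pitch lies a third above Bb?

Db

Counting 2 letter steps above Bb lands on D; in F minor, that letter is Db.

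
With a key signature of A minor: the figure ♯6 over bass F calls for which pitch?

Counting 5 letter steps above F lands on D; in A minor, that letter is D.
The #6 figure raises it a semitone, giving D#.

D#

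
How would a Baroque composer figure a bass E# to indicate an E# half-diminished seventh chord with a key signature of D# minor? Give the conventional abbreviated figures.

E# is the root of E# half-diminished seventh, so the chord is in root position.
A seventh chord in root position is figured 7/5/3, conventionally abbreviated 7.

7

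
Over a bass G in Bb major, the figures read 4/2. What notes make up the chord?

G, A, C, Eb

The written figures 4/2 are shorthand for 6/4/2: the 6 is implied.
A second above G in this key is A.
A fourth above G in this key is C.
A sixth above G in this key is Eb.
Together with the bass G, this spells A half-diminished seventh in third inversion.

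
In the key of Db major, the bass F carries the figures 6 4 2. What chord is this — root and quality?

Gb major seventh

The figures 6 4 2 indicate a seventh chord in third inversion.
In third inversion the root lies a second above the bass: a second above F in Db major is Gb.
The chord tones are F, Gb, Bb, Db, giving Gb major seventh.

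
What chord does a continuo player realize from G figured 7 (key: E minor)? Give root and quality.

G major seventh

The figures 7 indicate a seventh chord in root position.
In root position the bass is the root, so the root is G.
The chord tones are G, B, D, F#, giving G major seventh.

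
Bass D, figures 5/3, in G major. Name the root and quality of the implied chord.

D major

The figures 5/3 indicate a triad in root position.
In root position the bass is the root, so the root is D.
The chord tones are D, F#, A, giving D major.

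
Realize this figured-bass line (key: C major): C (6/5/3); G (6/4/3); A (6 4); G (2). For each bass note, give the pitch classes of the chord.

C (6/5/3): C, E, G, A.
G (6/4/3): G, B, C, E.
A (6/4): A, D, F.
G (6/4/2): G, A, C, E.

C, E, G, A | G, B, C, E | A, D, F | G, A, C, E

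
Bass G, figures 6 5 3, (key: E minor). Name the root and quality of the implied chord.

E minor seventh

The figures 6 5 3 indicate a seventh chord in first inversion.
In first inversion the root lies a sixth above the bass: a sixth above G in E minor is E.
The chord tones are G, B, D, E, giving E minor seventh.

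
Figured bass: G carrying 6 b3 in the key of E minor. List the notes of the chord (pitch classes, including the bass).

A third above G in this key is B, lowered to Bb by the flat.
A sixth above G in this key is E.
Together with the bass G, this spells E diminished in first inversion.

G, Bb, E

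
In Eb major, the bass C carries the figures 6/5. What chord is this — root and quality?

The figures 6/5 indicate a seventh chord in first inversion.
In first inversion the root lies a sixth above the bass: a sixth above C in Eb major is Ab.
The chord tones are C, Eb, G, Ab, giving Ab major seventh.

Ab major seventh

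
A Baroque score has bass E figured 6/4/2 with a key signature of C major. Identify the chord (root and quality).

The figures 6/4/2 indicate a seventh chord in third inversion.
In third inversion the root lies a second above the bass: a second above E in C major is F.
The chord tones are E, F, A, C, giving F major seventh.

F major seventh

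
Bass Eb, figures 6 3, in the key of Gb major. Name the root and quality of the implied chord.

Cb major

The figures 6 3 indicate a triad in first inversion.
In first inversion the root lies a sixth above the bass: a sixth above Eb in Gb major is Cb.
The chord tones are Eb, Gb, Cb, giving Cb major.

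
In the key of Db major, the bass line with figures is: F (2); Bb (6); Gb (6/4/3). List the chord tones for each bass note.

F (6/4/2): F, Gb, Bb, Db.
Bb (6/3): Bb, Db, Gb.
Gb (6/4/3): Gb, Bb, C, Eb.

F, Gb, Bb, Db | Bb, Db, Gb | Gb, Bb, C, Eb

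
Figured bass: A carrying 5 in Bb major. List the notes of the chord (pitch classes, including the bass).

A, C, Eb

The written figures 5 are shorthand for 5/3: the 3 is implied.
A third above A in this key is C.
A fifth above A in this key is Eb.
Together with the bass A, this spells A diminished in root position.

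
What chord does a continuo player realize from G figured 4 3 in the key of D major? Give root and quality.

C# half-diminished seventh

The figures 4 3 indicate a seventh chord in second inversion.
In second inversion the root lies a fourth above the bass: a fourth above G in D major is C#.
The chord tones are G, B, C#, E, giving C# half-diminished seventh.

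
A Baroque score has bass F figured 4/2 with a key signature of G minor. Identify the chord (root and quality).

G minor seventh

The figures 4/2 indicate a seventh chord in third inversion.
In third inversion the root lies a second above the bass: a second above F in G minor is G.
The chord tones are F, G, Bb, D, giving G minor seventh.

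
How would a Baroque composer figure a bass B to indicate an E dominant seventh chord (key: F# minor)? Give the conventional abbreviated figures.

4/3

B is the fifth of E dominant seventh, so the chord is in second inversion.
A seventh chord in second inversion is figured 6/4/3, conventionally abbreviated 4/3.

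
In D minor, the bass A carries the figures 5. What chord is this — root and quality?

A minor

The figures 5 indicate a triad in root position.
In root position the bass is the root, so the root is A.
The chord tones are A, C, E, giving A minor.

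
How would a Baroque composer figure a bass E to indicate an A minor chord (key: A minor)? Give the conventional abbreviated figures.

6/4

E is the fifth of A minor, so the chord is in second inversion.
A triad in second inversion is figured 6/4, conventionally abbreviated 6/4.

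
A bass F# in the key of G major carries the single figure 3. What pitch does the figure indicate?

A

Counting 2 letter steps above F# lands on A; in G major, that letter is A.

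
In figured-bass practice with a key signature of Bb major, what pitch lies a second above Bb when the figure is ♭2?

Counting 1 letter step above Bb lands on C; in Bb major, that letter is C.
The b2 figure lowers it a semitone, giving Cb.

Cb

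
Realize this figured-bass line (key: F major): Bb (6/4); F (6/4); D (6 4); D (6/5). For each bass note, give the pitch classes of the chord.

Bb, E, G | F, Bb, D | D, G, Bb | D, F, A, Bb

Bb (6/4): Bb, E, G.
F (6/4): F, Bb, D.
D (6/4): D, G, Bb.
D (6/5/3): D, F, A, Bb.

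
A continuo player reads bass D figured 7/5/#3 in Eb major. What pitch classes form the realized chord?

D, F#, Ab, C

A third above D in this key is F, raised to F# by the sharp.
A fifth above D in this key is Ab.
A seventh above D in this key is C.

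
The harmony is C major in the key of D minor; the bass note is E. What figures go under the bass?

6

E is the third of C major, so the chord is in first inversion.
A triad in first inversion is figured 6/3, conventionally abbreviated 6.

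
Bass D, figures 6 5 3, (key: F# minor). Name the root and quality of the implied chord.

The figures 6 5 3 indicate a seventh chord in first inversion.
In first inversion the root lies a sixth above the bass: a sixth above D in F# minor is B.
The chord tones are D, F#, A, B, giving B minor seventh.

B minor seventh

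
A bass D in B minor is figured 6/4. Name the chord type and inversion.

triad, second inversion

Intervals of 6/4 above the bass form a triad; the bass is the fifth, so this is second inversion.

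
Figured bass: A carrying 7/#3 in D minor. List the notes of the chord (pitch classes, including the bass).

The written figures 7/#3 are shorthand for 7/5/3: the 5 is implied.
A third above A in this key is C, raised to C# by the sharp.
A fifth above A in this key is E.
A seventh above A in this key is G.
Together with the bass A, this spells A dominant seventh in root position.

A, C#, E, G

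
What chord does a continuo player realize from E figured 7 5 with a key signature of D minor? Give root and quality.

The figures 7 5 indicate a seventh chord in root position.
In root position the bass is the root, so the root is E.
The chord tones are E, G, Bb, D, giving E half-diminished seventh.

E half-diminished seventh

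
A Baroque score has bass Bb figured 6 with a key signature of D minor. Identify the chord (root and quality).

The figures 6 indicate a triad in first inversion.
In first inversion the root lies a sixth above the bass: a sixth above Bb in D minor is G.
The chord tones are Bb, D, G, giving G minor.

G minor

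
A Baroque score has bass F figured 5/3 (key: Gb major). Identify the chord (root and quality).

F diminished

The figures 5/3 indicate a triad in root position.
In root position the bass is the root, so the root is F.
The chord tones are F, Ab, Cb, giving F diminished.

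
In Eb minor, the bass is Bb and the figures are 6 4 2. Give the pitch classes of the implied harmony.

A second above Bb in this key is Cb.
A fourth above Bb in this key is Eb.
A sixth above Bb in this key is Gb.
Together with the bass Bb, this spells Cb major seventh in third inversion.

Bb, Cb, Eb, Gb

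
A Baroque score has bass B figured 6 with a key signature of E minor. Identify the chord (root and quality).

G major

The figures 6 indicate a triad in first inversion.
In first inversion the root lies a sixth above the bass: a sixth above B in E minor is G.
The chord tones are B, D, G, giving G major.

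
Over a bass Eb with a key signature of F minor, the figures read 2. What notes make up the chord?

The written figures 2 are shorthand for 6/4/2: the 6/4 are implied.
A second above Eb in this key is F.
A fourth above Eb in this key is Ab.
A sixth above Eb in this key is C.
Together with the bass Eb, this spells F minor seventh in third inversion.

Eb, F, Ab, C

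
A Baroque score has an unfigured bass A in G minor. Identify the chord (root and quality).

A diminished

An unfigured bass indicates a triad in root position.
In root position the bass is the root, so the root is A.
The chord tones are A, C, Eb, giving A diminished.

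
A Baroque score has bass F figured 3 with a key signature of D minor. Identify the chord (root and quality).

F major

The figures 3 indicate a triad in root position.
In root position the bass is the root, so the root is F.
The chord tones are F, A, C, giving F major.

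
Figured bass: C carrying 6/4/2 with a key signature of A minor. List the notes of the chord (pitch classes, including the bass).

C, D, F, A

A second above C in this key is D.
A fourth above C in this key is F.
A sixth above C in this key is A.
Together with the bass C, this spells D minor seventh in third inversion.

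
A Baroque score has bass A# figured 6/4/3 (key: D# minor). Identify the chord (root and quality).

The figures 6/4/3 indicate a seventh chord in second inversion.
In second inversion the root lies a fourth above the bass: a fourth above A# in D# minor is D#.
The chord tones are A#, C#, D#, F#, giving D# minor seventh.

D# minor seventh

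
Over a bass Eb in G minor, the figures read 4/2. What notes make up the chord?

Eb, F, A, C

The written figures 4/2 are shorthand for 6/4/2: the 6 is implied.
A second above Eb in this key is F.
A fourth above Eb in this key is A.
A sixth above Eb in this key is C.
Together with the bass Eb, this spells F dominant seventh in third inversion.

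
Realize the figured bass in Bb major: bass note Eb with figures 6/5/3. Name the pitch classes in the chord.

A third above Eb in this key is G.
A fifth above Eb in this key is Bb.
A sixth above Eb in this key is C.
Together with the bass Eb, this spells C minor seventh in first inversion.

Eb, G, Bb, C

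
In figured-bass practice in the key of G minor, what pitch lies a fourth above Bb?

Counting 3 letter steps above Bb lands on E; in G minor, that letter is Eb.

Eb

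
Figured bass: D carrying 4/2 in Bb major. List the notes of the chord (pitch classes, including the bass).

D, Eb, G, Bb

The written figures 4/2 are shorthand for 6/4/2: the 6 is implied.
A second above D in this key is Eb.
A fourth above D in this key is G.
A sixth above D in this key is Bb.
Together with the bass D, this spells Eb major seventh in third inversion.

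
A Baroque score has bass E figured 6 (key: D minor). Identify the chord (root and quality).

The figures 6 indicate a triad in first inversion.
In first inversion the root lies a sixth above the bass: a sixth above E in D minor is C.
The chord tones are E, G, C, giving C major.

C major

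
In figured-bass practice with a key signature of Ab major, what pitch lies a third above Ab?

C

Counting 2 letter steps above Ab lands on C; in Ab major, that letter is C.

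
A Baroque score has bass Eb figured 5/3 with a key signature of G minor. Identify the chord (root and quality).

The figures 5/3 indicate a triad in root position.
In root position the bass is the root, so the root is Eb.
The chord tones are Eb, G, Bb, giving Eb major.

Eb major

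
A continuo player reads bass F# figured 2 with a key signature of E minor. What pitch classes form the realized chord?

The written figures 2 are shorthand for 6/4/2: the 6/4 are implied.
A second above F# in this key is G.
A fourth above F# in this key is B.
A sixth above F# in this key is D.
Together with the bass F#, this spells G major seventh in third inversion.

F#, G, B, D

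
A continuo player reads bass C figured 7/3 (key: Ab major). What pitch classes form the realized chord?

C, Eb, G, Bb

The written figures 7/3 are shorthand for 7/5/3: the 5 is implied.
A third above C in this key is Eb.
A fifth above C in this key is G.
A seventh above C in this key is Bb.
Together with the bass C, this spells C minor seventh in root position.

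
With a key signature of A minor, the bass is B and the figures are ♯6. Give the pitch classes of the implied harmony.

B, D, G#

The written figures ♯6 are shorthand for 6/3: the 3 is implied.
A third above B in this key is D.
A sixth above B in this key is G, raised to G# by the sharp.
Together with the bass B, this spells G# diminished in first inversion.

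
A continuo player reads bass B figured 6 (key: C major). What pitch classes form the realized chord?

The written figures 6 are shorthand for 6/3: the 3 is implied.
A third above B in this key is D.
A sixth above B in this key is G.
Together with the bass B, this spells G major in first inversion.

B, D, G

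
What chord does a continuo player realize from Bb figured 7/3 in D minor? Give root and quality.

The figures 7/3 indicate a seventh chord in root position.
In root position the bass is the root, so the root is Bb.
The chord tones are Bb, D, F, A, giving Bb major seventh.

Bb major seventh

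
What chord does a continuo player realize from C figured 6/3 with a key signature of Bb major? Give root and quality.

A diminished

The figures 6/3 indicate a triad in first inversion.
In first inversion the root lies a sixth above the bass: a sixth above C in Bb major is A.
The chord tones are C, Eb, A, giving A diminished.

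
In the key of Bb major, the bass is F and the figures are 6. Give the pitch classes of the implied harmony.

F, A, D

The written figures 6 are shorthand for 6/3: the 3 is implied.
A third above F in this key is A.
A sixth above F in this key is D.
Together with the bass F, this spells D minor in first inversion.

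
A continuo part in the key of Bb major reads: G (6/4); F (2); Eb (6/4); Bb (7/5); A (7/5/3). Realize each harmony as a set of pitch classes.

G, C, Eb | F, G, Bb, D | Eb, A, C | Bb, D, F, A | A, C, Eb, G

G (6/4): G, C, Eb.
F (6/4/2): F, G, Bb, D.
Eb (6/4): Eb, A, C.
Bb (7/5/3): Bb, D, F, A.
A (7/5/3): A, C, Eb, G.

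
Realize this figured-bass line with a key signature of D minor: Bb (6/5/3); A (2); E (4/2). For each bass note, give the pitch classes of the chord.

Bb, D, F, G | A, Bb, D, F | E, F, A, C

Bb (6/5/3): Bb, D, F, G.
A (6/4/2): A, Bb, D, F.
E (6/4/2): E, F, A, C.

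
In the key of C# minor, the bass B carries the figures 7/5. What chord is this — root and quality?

The figures 7/5 indicate a seventh chord in root position.
In root position the bass is the root, so the root is B.
The chord tones are B, D#, F#, A, giving B dominant seventh.

B dominant seventh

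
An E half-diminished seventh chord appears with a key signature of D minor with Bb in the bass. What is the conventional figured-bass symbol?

4/3

Bb is the fifth of E half-diminished seventh, so the chord is in second inversion.
A seventh chord in second inversion is figured 6/4/3, conventionally abbreviated 4/3.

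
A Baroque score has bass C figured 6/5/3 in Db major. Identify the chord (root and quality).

Ab dominant seventh

The figures 6/5/3 indicate a seventh chord in first inversion.
In first inversion the root lies a sixth above the bass: a sixth above C in Db major is Ab.
The chord tones are C, Eb, Gb, Ab, giving Ab dominant seventh.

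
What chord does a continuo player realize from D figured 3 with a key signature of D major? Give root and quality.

D major

The figures 3 indicate a triad in root position.
In root position the bass is the root, so the root is D.
The chord tones are D, F#, A, giving D major.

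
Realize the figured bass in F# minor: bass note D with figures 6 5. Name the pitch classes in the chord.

D, F#, A, B

The written figures 6 5 are shorthand for 6/5/3: the 3 is implied.
A third above D in this key is F#.
A fifth above D in this key is A.
A sixth above D in this key is B.
Together with the bass D, this spells B minor seventh in first inversion.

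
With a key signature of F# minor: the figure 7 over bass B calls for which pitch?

A

Counting 6 letter steps above B lands on A; in F# minor, that letter is A.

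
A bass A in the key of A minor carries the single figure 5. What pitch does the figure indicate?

E

Counting 4 letter steps above A lands on E; in A minor, that letter is E.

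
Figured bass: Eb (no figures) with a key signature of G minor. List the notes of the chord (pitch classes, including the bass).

An unfigured bass implies 5/3.
A third above Eb in this key is G.
A fifth above Eb in this key is Bb.
Together with the bass Eb, this spells Eb major in root position.

Eb, G, Bb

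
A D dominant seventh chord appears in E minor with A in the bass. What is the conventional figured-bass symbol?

A is the fifth of D dominant seventh, so the chord is in second inversion.
A seventh chord in second inversion is figured 6/4/3, conventionally abbreviated 4/3.

4/3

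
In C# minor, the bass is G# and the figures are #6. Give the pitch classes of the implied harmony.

The written figures #6 are shorthand for 6/3: the 3 is implied.
A third above G# in this key is B.
A sixth above G# in this key is E, raised to E# by the sharp.
Together with the bass G#, this spells E# diminished in first inversion.

G#, B, E#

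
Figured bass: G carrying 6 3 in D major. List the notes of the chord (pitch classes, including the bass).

A third above G in this key is B.
A sixth above G in this key is E.
Together with the bass G, this spells E minor in first inversion.

G, B, E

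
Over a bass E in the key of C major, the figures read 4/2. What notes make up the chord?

E, F, A, C

The written figures 4/2 are shorthand for 6/4/2: the 6 is implied.
A second above E in this key is F.
A fourth above E in this key is A.
A sixth above E in this key is C.
Together with the bass E, this spells F major seventh in third inversion.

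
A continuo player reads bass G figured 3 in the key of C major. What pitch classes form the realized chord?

G, B, D

The written figures 3 are shorthand for 5/3: the 5 is implied.
A third above G in this key is B.
A fifth above G in this key is D.
Together with the bass G, this spells G major in root position.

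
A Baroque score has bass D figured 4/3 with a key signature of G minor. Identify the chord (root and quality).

The figures 4/3 indicate a seventh chord in second inversion.
In second inversion the root lies a fourth above the bass: a fourth above D in G minor is G.
The chord tones are D, F, G, Bb, giving G minor seventh.

G minor seventh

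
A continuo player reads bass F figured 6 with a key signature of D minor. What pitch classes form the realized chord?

The written figures 6 are shorthand for 6/3: the 3 is implied.
A third above F in this key is A.
A sixth above F in this key is D.
Together with the bass F, this spells D minor in first inversion.

F, A, D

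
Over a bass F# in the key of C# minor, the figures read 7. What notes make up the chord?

F#, A, C#, E

The written figures 7 are shorthand for 7/5/3: the 5/3 are implied.
A third above F# in this key is A.
A fifth above F# in this key is C#.
A seventh above F# in this key is E.
Together with the bass F#, this spells F# minor seventh in root position.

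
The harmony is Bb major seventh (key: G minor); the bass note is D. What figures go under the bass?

D is the third of Bb major seventh, so the chord is in first inversion.
A seventh chord in first inversion is figured 6/5/3, conventionally abbreviated 6/5.

6/5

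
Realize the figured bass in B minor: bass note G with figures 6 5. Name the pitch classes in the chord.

The written figures 6 5 are shorthand for 6/5/3: the 3 is implied.
A third above G in this key is B.
A fifth above G in this key is D.
A sixth above G in this key is E.
Together with the bass G, this spells E minor seventh in first inversion.

G, B, D, E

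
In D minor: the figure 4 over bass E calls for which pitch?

Counting 3 letter steps above E lands on A; in D minor, that letter is A.

A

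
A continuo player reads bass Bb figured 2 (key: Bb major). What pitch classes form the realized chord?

The written figures 2 are shorthand for 6/4/2: the 6/4 are implied.
A second above Bb in this key is C.
A fourth above Bb in this key is Eb.
A sixth above Bb in this key is G.
Together with the bass Bb, this spells C minor seventh in third inversion.

Bb, C, Eb, G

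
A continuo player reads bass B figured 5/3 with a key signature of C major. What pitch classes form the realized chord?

B, D, F

A third above B in this key is D.
A fifth above B in this key is F.
Together with the bass B, this spells B diminished in root position.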